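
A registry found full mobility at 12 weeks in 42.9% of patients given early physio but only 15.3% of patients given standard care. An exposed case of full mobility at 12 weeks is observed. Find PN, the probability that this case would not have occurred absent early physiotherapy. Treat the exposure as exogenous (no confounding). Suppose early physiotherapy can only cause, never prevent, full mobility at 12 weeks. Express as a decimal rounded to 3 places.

p₁ = 0.429, p₀ = 0.153.
Under exogeneity and monotonicity, PN = (p₁ − p₀) / p₁.
PN = (0.429 − 0.153) / 0.429 = 0.276 / 0.429 ≈ 0.6434

PN ≈ 0.643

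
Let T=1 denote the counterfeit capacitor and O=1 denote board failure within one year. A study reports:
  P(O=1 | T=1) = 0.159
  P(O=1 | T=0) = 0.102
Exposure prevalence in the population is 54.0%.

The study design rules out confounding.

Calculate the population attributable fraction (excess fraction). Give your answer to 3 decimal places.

PAF ≈ 0.232

Let p₁ = 0.159, p₀ = 0.102.
Overall risk P(Y=1) = π·p₁ + (1−π)·p₀ = 0.54×0.159 + 0.46×0.102 = 0.13278.
Under exogeneity, PAF = [P(Y=1) − p₀] / P(Y=1).
PAF = (0.13278 − 0.102) / 0.13278 ≈ 0.2318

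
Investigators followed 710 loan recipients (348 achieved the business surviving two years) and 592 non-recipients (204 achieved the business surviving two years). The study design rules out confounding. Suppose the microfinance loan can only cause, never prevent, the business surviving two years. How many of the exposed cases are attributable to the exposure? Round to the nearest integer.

about 103 cases

p₁ = P(outcome | exposed) = 348/710 = 0.49014
p₀ = P(outcome | unexposed) = 204/592 = 0.34459
PN = (p₁ − p₀)/p₁ = (0.49014 − 0.34459) / 0.49014 ≈ 0.29695.
Attributable cases ≈ PN × (exposed cases) = 0.29695 × 348 ≈ 103.34.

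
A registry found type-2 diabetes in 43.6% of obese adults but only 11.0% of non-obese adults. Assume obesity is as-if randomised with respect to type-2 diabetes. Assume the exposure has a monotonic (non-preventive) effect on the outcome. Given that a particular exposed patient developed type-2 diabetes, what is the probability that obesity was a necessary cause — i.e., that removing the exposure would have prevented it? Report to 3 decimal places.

PN ≈ 0.748

p₁ = 0.436, p₀ = 0.11.
Under exogeneity and monotonicity, PN = (p₁ − p₀) / p₁.
PN = (0.436 − 0.11) / 0.436 = 0.326 / 0.436 ≈ 0.7477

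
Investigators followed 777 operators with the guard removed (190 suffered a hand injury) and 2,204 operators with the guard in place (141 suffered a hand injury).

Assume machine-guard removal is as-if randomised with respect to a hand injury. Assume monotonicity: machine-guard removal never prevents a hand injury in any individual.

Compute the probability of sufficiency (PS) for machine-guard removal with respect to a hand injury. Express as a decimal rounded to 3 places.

p₁ = P(outcome | exposed) = 190/777 = 0.24453
p₀ = P(outcome | unexposed) = 141/2204 = 0.063975
Under exogeneity and monotonicity, PS = (p₁ − p₀) / (1 − p₀).
PS = (0.24453 − 0.063975) / (1 − 0.063975) = 0.18056 / 0.93603 ≈ 0.1929

PS ≈ 0.193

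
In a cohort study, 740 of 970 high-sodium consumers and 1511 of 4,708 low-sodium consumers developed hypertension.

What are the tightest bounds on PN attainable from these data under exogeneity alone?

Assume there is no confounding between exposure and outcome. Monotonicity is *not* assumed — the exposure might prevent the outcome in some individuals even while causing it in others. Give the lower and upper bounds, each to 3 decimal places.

0.579 ≤ PN ≤ 0.890

p₁ = P(outcome | exposed) = 740/970 = 0.76289
p₀ = P(outcome | unexposed) = 1511/4708 = 0.32094
Under exogeneity alone the bounds on PN are max{0,(p₁−p₀)/p₁} ≤ PN ≤ min{1,(1−p₀)/p₁}.
  lower = (p₁ − p₀)/p₁ = 0.44194 / 0.76289 ≈ 0.5793
  upper = min{1, (1 − p₀)/p₁} = 0.67906 / 0.76289 ≈ 0.8901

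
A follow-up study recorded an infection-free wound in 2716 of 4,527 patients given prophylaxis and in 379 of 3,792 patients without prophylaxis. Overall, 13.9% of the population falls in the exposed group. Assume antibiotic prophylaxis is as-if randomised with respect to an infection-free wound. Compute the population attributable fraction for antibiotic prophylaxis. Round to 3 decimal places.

p₁ = P(outcome | exposed) = 2716/4527 = 0.59996
p₀ = P(outcome | unexposed) = 379/3792 = 0.099947
Overall risk P(Y=1) = π·p₁ + (1−π)·p₀ = 0.139×0.59996 + 0.861×0.099947 = 0.16945.
Under exogeneity, PAF = [P(Y=1) − p₀] / P(Y=1).
PAF = (0.16945 − 0.099947) / 0.16945 ≈ 0.4102

PAF ≈ 0.410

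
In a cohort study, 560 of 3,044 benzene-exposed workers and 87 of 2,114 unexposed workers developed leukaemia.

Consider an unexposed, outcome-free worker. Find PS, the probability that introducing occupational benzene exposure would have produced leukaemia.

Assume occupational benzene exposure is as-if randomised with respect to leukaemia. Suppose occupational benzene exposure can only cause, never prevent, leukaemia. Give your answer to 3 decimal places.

p₁ = P(outcome | exposed) = 560/3044 = 0.18397
p₀ = P(outcome | unexposed) = 87/2114 = 0.041154
Under exogeneity and monotonicity, PS = (p₁ − p₀) / (1 − p₀).
PS = (0.18397 − 0.041154) / (1 − 0.041154) = 0.14281 / 0.95885 ≈ 0.1489

PS ≈ 0.149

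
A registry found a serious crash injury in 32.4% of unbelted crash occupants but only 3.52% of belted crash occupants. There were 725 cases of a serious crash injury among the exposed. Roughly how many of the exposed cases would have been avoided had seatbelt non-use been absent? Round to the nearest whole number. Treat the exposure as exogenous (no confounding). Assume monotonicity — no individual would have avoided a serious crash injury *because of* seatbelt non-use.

p₁ = 0.324, p₀ = 0.0352.
PN = (p₁ − p₀)/p₁ = (0.324 − 0.0352) / 0.324 ≈ 0.89136.
Attributable cases ≈ PN × (exposed cases) = 0.89136 × 725 ≈ 646.23.

about 646 cases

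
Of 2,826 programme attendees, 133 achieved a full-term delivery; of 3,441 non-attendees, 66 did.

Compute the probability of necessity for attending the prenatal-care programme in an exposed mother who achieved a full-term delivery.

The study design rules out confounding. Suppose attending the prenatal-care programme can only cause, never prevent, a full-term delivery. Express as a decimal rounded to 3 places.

PN ≈ 0.592

p₁ = P(outcome | exposed) = 133/2826 = 0.047063
p₀ = P(outcome | unexposed) = 66/3441 = 0.01918
Under exogeneity and monotonicity, PN = (p₁ − p₀) / p₁.
PN = (0.047063 − 0.01918) / 0.047063 = 0.027883 / 0.047063 ≈ 0.5925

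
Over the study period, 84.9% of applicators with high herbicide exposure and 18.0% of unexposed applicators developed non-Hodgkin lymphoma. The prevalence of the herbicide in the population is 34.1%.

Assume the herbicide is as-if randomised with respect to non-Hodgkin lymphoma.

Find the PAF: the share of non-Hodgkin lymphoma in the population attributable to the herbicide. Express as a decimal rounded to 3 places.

PAF ≈ 0.559

p₁ = 0.849, p₀ = 0.18.
Overall risk P(Y=1) = π·p₁ + (1−π)·p₀ = 0.341×0.849 + 0.659×0.18 = 0.40813.
Under exogeneity, PAF = [P(Y=1) − p₀] / P(Y=1).
PAF = (0.40813 − 0.18) / 0.40813 ≈ 0.5590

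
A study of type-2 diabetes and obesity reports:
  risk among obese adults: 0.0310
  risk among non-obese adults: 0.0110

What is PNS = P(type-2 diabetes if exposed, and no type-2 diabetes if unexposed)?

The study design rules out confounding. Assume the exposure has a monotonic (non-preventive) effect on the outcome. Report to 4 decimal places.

PNS ≈ 0.0200

Let p₁ = 0.031, p₀ = 0.011.
Under exogeneity and monotonicity, PNS = p₁ − p₀.
PNS = 0.031 − 0.011 = 0.02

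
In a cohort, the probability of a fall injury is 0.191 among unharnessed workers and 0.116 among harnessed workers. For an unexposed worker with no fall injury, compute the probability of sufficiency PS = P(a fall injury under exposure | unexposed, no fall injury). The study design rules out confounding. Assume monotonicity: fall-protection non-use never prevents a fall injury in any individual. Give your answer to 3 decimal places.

PS ≈ 0.085

Let p₁ = 0.191, p₀ = 0.116.
Under exogeneity and monotonicity, PS = (p₁ − p₀) / (1 − p₀).
PS = (0.191 − 0.116) / (1 − 0.116) = 0.075 / 0.884 ≈ 0.0848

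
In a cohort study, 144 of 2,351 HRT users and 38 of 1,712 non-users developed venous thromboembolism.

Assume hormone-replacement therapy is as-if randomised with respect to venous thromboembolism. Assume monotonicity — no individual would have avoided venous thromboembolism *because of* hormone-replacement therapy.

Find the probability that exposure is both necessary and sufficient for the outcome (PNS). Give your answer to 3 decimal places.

p₁ = P(outcome | exposed) = 144/2351 = 0.061251
p₀ = P(outcome | unexposed) = 38/1712 = 0.022196
Under exogeneity and monotonicity, PNS = p₁ − p₀.
PNS = 0.061251 − 0.022196 = 0.039054

PNS ≈ 0.039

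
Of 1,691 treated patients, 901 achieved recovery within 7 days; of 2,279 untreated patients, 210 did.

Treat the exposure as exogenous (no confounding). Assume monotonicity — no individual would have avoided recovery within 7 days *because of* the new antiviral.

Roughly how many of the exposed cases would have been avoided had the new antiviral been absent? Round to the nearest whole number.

about 745 cases

p₁ = P(outcome | exposed) = 901/1691 = 0.53282
p₀ = P(outcome | unexposed) = 210/2279 = 0.092146
PN = (p₁ − p₀)/p₁ = (0.53282 − 0.092146) / 0.53282 ≈ 0.82706.
Attributable cases ≈ PN × (exposed cases) = 0.82706 × 901 ≈ 745.18.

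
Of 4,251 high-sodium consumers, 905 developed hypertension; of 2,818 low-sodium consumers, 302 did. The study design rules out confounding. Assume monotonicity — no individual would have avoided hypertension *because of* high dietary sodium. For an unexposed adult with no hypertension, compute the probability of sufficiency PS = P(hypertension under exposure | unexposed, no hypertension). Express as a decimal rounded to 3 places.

PS ≈ 0.118

p₁ = P(outcome | exposed) = 905/4251 = 0.21289
p₀ = P(outcome | unexposed) = 302/2818 = 0.10717
Under exogeneity and monotonicity, PS = (p₁ − p₀) / (1 − p₀).
PS = (0.21289 − 0.10717) / (1 − 0.10717) = 0.10572 / 0.89283 ≈ 0.1184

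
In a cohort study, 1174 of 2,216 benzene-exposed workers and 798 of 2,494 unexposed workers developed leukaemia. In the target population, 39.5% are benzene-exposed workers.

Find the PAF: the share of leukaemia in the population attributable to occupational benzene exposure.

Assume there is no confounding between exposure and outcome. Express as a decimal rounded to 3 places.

PAF ≈ 0.206

p₁ = P(outcome | exposed) = 1174/2216 = 0.52978
p₀ = P(outcome | unexposed) = 798/2494 = 0.31997
Overall risk P(Y=1) = π·p₁ + (1−π)·p₀ = 0.395×0.52978 + 0.605×0.31997 = 0.40285.
Under exogeneity, PAF = [P(Y=1) − p₀] / P(Y=1).
PAF = (0.40285 − 0.31997) / 0.40285 ≈ 0.2057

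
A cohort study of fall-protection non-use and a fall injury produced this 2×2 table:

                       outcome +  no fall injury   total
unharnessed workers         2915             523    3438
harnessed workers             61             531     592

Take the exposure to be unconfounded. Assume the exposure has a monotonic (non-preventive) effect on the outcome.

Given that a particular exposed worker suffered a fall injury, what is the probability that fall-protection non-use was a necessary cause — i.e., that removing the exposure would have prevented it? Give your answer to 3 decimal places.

PN ≈ 0.878

p₁ = P(outcome | exposed) = 2915/3438 = 0.84788
p₀ = P(outcome | unexposed) = 61/592 = 0.10304
Under exogeneity and monotonicity, PN = (p₁ − p₀) / p₁.
PN = (0.84788 − 0.10304) / 0.84788 = 0.74484 / 0.84788 ≈ 0.8785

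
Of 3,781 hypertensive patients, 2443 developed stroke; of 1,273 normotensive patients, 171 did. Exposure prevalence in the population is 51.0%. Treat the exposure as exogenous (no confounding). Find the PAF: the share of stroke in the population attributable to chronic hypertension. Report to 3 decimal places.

p₁ = P(outcome | exposed) = 2443/3781 = 0.64613
p₀ = P(outcome | unexposed) = 171/1273 = 0.13433
Overall risk P(Y=1) = π·p₁ + (1−π)·p₀ = 0.51×0.64613 + 0.49×0.13433 = 0.39534.
Under exogeneity, PAF = [P(Y=1) − p₀] / P(Y=1).
PAF = (0.39534 − 0.13433) / 0.39534 ≈ 0.6602

PAF ≈ 0.660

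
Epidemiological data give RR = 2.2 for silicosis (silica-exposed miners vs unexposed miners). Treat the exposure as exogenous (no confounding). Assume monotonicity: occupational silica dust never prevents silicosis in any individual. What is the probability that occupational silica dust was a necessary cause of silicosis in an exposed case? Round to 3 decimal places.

PN ≈ 0.545

Under exogeneity and monotonicity, PN = (RR − 1) / RR = 1 − 1/RR.
PN = (2.2 − 1) / 2.2 = 1.2 / 2.2 ≈ 0.5455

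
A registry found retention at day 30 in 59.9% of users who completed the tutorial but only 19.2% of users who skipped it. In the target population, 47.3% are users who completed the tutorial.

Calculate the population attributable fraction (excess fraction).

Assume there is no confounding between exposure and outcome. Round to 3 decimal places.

PAF ≈ 0.501

p₁ = 0.599, p₀ = 0.192.
Overall risk P(Y=1) = π·p₁ + (1−π)·p₀ = 0.473×0.599 + 0.527×0.192 = 0.38451.
Under exogeneity, PAF = [P(Y=1) − p₀] / P(Y=1).
PAF = (0.38451 − 0.192) / 0.38451 ≈ 0.5007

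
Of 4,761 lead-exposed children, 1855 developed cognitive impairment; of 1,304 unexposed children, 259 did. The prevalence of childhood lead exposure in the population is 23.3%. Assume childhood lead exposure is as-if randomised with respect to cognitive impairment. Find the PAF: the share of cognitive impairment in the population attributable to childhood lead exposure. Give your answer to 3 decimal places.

PAF ≈ 0.183

p₁ = P(outcome | exposed) = 1855/4761 = 0.38962
p₀ = P(outcome | unexposed) = 259/1304 = 0.19862
Overall risk P(Y=1) = π·p₁ + (1−π)·p₀ = 0.233×0.38962 + 0.767×0.19862 = 0.24312.
Under exogeneity, PAF = [P(Y=1) − p₀] / P(Y=1).
PAF = (0.24312 − 0.19862) / 0.24312 ≈ 0.1831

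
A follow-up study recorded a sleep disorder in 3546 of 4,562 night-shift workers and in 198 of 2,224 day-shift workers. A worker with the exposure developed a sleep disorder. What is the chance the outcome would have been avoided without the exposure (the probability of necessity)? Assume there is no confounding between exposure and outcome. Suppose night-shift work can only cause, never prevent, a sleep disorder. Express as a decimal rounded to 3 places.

PN ≈ 0.885

p₁ = P(outcome | exposed) = 3546/4562 = 0.77729
p₀ = P(outcome | unexposed) = 198/2224 = 0.089029
Under exogeneity and monotonicity, PN = (p₁ − p₀) / p₁.
PN = (0.77729 − 0.089029) / 0.77729 = 0.68826 / 0.77729 ≈ 0.8855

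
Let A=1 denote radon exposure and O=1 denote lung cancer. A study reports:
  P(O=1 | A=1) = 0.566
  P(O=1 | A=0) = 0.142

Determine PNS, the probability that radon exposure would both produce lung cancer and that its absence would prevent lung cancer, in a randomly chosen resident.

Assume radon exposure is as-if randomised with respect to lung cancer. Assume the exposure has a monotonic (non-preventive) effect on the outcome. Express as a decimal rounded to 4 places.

PNS ≈ 0.4240

Let p₁ = 0.566, p₀ = 0.142.
Under exogeneity and monotonicity, PNS = p₁ − p₀.
PNS = 0.566 − 0.142 = 0.424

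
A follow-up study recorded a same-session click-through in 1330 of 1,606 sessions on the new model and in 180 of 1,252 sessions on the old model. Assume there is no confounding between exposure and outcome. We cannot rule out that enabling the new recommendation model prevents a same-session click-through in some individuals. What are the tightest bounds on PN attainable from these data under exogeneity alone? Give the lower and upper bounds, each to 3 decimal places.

0.826 ≤ PN ≤ 1.000

p₁ = P(outcome | exposed) = 1330/1606 = 0.82814
p₀ = P(outcome | unexposed) = 180/1252 = 0.14377
Under exogeneity alone the bounds on PN are max{0,(p₁−p₀)/p₁} ≤ PN ≤ min{1,(1−p₀)/p₁}.
  lower = (p₁ − p₀)/p₁ = 0.68437 / 0.82814 ≈ 0.8264
  upper = min{1, (1 − p₀)/p₁} = 0.85623 / 0.82814 ≈ 1.0339 → capped at 1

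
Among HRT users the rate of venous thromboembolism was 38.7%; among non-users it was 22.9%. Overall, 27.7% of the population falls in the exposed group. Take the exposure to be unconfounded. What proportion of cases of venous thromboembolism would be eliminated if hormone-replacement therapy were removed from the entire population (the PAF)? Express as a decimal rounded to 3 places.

p₁ = 0.387, p₀ = 0.229.
Overall risk P(Y=1) = π·p₁ + (1−π)·p₀ = 0.277×0.387 + 0.723×0.229 = 0.27277.
Under exogeneity, PAF = [P(Y=1) − p₀] / P(Y=1).
PAF = (0.27277 − 0.229) / 0.27277 ≈ 0.1605

PAF ≈ 0.160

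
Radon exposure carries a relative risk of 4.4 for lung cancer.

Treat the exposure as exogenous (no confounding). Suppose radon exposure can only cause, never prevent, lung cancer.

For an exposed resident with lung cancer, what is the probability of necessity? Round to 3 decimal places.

Under exogeneity and monotonicity, PN = (RR − 1) / RR = 1 − 1/RR.
PN = (4.4 − 1) / 4.4 = 3.4 / 4.4 ≈ 0.7727

PN ≈ 0.773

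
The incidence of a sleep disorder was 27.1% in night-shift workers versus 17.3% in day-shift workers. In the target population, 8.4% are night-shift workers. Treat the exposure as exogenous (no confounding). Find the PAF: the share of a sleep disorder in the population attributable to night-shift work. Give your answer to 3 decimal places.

PAF ≈ 0.045

p₁ = 0.271, p₀ = 0.173.
Overall risk P(Y=1) = π·p₁ + (1−π)·p₀ = 0.084×0.271 + 0.916×0.173 = 0.18123.
Under exogeneity, PAF = [P(Y=1) − p₀] / P(Y=1).
PAF = (0.18123 − 0.173) / 0.18123 ≈ 0.0454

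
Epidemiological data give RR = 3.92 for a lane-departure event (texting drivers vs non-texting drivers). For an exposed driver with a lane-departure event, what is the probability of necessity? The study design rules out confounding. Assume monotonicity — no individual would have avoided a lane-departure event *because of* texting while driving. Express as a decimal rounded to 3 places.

PN ≈ 0.745

Under exogeneity and monotonicity, PN = (RR − 1) / RR = 1 − 1/RR.
PN = (3.92 − 1) / 3.92 = 2.92 / 3.92 ≈ 0.7449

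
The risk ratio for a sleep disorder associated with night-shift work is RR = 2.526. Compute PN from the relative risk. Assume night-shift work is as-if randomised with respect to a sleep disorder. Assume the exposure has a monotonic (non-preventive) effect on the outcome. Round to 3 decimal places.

PN ≈ 0.604

Under exogeneity and monotonicity, PN = (RR − 1) / RR = 1 − 1/RR.
PN = (2.526 − 1) / 2.526 = 1.526 / 2.526 ≈ 0.6041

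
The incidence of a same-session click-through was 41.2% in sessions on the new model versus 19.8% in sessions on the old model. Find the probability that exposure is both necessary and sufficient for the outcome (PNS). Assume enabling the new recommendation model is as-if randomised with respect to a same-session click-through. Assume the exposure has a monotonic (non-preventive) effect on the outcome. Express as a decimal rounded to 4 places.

PNS ≈ 0.2140

p₁ = 0.412, p₀ = 0.198.
Under exogeneity and monotonicity, PNS = p₁ − p₀.
PNS = 0.412 − 0.198 = 0.214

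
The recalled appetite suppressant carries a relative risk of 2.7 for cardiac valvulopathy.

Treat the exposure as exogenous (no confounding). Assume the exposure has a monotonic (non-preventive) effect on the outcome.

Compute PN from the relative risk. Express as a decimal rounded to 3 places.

Under exogeneity and monotonicity, PN = (RR − 1) / RR = 1 − 1/RR.
PN = (2.7 − 1) / 2.7 = 1.7 / 2.7 ≈ 0.6296

PN ≈ 0.630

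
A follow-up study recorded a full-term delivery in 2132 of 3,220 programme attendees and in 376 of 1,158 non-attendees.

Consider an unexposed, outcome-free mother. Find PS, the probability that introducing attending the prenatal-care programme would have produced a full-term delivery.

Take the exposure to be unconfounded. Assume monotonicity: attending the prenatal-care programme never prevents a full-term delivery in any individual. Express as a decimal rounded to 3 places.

PS ≈ 0.500

p₁ = P(outcome | exposed) = 2132/3220 = 0.66211
p₀ = P(outcome | unexposed) = 376/1158 = 0.3247
Under exogeneity and monotonicity, PS = (p₁ − p₀) / (1 − p₀).
PS = (0.66211 − 0.3247) / (1 − 0.3247) = 0.33741 / 0.6753 ≈ 0.4996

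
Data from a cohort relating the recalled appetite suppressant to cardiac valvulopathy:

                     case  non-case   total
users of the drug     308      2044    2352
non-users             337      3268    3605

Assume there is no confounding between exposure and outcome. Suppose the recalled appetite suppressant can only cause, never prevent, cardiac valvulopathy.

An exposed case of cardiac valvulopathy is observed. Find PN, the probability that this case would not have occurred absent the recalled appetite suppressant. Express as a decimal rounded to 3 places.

p₁ = P(outcome | exposed) = 308/2352 = 0.13095
p₀ = P(outcome | unexposed) = 337/3605 = 0.093481
Under exogeneity and monotonicity, PN = (p₁ − p₀) / p₁.
PN = (0.13095 − 0.093481) / 0.13095 = 0.037471 / 0.13095 ≈ 0.2861

PN ≈ 0.286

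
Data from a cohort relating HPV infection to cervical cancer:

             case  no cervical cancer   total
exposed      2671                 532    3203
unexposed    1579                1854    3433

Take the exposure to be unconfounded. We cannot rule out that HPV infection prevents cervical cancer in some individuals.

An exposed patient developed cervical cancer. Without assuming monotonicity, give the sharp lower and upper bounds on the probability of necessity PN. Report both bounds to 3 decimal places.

p₁ = P(outcome | exposed) = 2671/3203 = 0.83391
p₀ = P(outcome | unexposed) = 1579/3433 = 0.45995
Under exogeneity alone the bounds on PN are max{0,(p₁−p₀)/p₁} ≤ PN ≤ min{1,(1−p₀)/p₁}.
  lower = (p₁ − p₀)/p₁ = 0.37396 / 0.83391 ≈ 0.4484
  upper = min{1, (1 − p₀)/p₁} = 0.54005 / 0.83391 ≈ 0.6476

0.448 ≤ PN ≤ 0.648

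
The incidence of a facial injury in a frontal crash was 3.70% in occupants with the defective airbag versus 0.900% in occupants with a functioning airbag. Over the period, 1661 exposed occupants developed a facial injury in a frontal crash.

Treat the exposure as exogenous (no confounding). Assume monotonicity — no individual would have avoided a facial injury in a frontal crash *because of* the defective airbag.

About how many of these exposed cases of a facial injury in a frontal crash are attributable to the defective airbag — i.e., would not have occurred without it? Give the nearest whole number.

about 1257 cases

p₁ = 0.037, p₀ = 0.009.
PN = (p₁ − p₀)/p₁ = (0.037 − 0.009) / 0.037 ≈ 0.75676.
Attributable cases ≈ PN × (exposed cases) = 0.75676 × 1661 ≈ 1256.97.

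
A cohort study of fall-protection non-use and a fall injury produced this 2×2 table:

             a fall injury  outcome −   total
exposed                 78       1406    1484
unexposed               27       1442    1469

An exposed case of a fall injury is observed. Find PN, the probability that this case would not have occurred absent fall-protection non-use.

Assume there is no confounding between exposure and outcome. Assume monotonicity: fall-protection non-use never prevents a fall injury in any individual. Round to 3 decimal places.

p₁ = P(outcome | exposed) = 78/1484 = 0.052561
p₀ = P(outcome | unexposed) = 27/1469 = 0.01838
Under exogeneity and monotonicity, PN = (p₁ − p₀)/p₁.
PN = (0.052561 − 0.01838) / 0.052561 ≈ 0.6503

PN ≈ 0.650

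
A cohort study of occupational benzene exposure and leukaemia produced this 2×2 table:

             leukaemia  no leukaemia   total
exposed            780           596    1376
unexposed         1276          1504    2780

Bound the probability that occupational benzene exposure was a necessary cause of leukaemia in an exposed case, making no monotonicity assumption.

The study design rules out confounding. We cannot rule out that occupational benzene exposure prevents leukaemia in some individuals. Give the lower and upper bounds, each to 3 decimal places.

0.190 ≤ PN ≤ 0.954

p₁ = P(outcome | exposed) = 780/1376 = 0.56686
p₀ = P(outcome | unexposed) = 1276/2780 = 0.45899
Under exogeneity alone the bounds on PN are max{0,(p₁−p₀)/p₁} ≤ PN ≤ min{1,(1−p₀)/p₁}.
  lower = (p₁ − p₀)/p₁ = 0.10787 / 0.56686 ≈ 0.1903
  upper = min{1, (1 − p₀)/p₁} = 0.54101 / 0.56686 ≈ 0.9544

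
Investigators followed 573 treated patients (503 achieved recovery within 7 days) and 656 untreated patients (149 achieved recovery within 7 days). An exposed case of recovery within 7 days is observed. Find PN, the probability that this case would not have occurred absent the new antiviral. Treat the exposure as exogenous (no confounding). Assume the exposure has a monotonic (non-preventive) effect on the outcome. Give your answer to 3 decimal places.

p₁ = P(outcome | exposed) = 503/573 = 0.87784
p₀ = P(outcome | unexposed) = 149/656 = 0.22713
Under exogeneity and monotonicity, PN = (p₁ − p₀) / p₁.
PN = (0.87784 − 0.22713) / 0.87784 = 0.6507 / 0.87784 ≈ 0.7413

PN ≈ 0.741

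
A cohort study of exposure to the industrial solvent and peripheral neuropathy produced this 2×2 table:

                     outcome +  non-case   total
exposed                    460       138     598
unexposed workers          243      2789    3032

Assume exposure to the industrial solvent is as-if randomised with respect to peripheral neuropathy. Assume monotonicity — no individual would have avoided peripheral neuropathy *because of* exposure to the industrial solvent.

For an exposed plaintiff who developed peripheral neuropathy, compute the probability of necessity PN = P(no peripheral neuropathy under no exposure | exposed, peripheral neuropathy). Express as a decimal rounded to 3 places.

p₁ = P(outcome | exposed) = 460/598 = 0.76923
p₀ = P(outcome | unexposed) = 243/3032 = 0.080145
Under exogeneity and monotonicity, PN = (p₁ − p₀)/p₁.
PN = (0.76923 − 0.080145) / 0.76923 ≈ 0.8958

PN ≈ 0.896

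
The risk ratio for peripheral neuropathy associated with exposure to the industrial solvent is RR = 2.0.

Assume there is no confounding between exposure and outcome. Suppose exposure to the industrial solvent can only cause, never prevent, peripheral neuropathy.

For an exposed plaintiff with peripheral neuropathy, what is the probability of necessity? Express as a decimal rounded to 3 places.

Under exogeneity and monotonicity, PN = (RR − 1) / RR = 1 − 1/RR.
PN = (2.0 − 1) / 2.0 = 1 / 2.0 ≈ 0.5000

PN ≈ 0.500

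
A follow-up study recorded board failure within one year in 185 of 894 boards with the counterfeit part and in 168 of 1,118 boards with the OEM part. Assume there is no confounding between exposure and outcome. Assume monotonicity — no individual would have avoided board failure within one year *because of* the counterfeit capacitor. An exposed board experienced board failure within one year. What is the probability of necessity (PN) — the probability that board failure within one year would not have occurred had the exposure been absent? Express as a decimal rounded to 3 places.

PN ≈ 0.274

p₁ = P(outcome | exposed) = 185/894 = 0.20694
p₀ = P(outcome | unexposed) = 168/1118 = 0.15027
Under exogeneity and monotonicity, PN = (p₁ − p₀) / p₁.
PN = (0.20694 − 0.15027) / 0.20694 = 0.056667 / 0.20694 ≈ 0.2738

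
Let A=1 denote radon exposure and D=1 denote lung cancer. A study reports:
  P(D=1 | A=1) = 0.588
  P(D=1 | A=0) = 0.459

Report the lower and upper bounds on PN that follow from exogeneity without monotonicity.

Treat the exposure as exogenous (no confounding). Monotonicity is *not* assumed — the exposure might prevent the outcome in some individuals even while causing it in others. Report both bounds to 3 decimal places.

Let p₁ = 0.588, p₀ = 0.459.
Under exogeneity alone the bounds on PN are max{0,(p₁−p₀)/p₁} ≤ PN ≤ min{1,(1−p₀)/p₁}.
  lower = (p₁ − p₀)/p₁ = 0.129 / 0.588 ≈ 0.2194
  upper = min{1, (1 − p₀)/p₁} = 0.541 / 0.588 ≈ 0.9201

0.219 ≤ PN ≤ 0.920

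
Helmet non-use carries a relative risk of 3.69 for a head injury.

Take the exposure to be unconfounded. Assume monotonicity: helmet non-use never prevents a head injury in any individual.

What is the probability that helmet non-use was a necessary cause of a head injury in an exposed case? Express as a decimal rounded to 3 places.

Under exogeneity and monotonicity, PN = (RR − 1) / RR = 1 − 1/RR.
PN = (3.69 − 1) / 3.69 = 2.69 / 3.69 ≈ 0.7290

PN ≈ 0.729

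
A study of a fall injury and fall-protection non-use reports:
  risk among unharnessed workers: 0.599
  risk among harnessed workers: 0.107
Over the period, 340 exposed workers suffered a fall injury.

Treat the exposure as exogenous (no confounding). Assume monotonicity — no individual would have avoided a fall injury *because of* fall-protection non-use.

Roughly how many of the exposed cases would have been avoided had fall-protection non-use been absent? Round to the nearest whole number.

about 279 cases

Let p₁ = 0.599, p₀ = 0.107.
PN = (p₁ − p₀)/p₁ = (0.599 − 0.107) / 0.599 ≈ 0.82137.
Attributable cases ≈ PN × (exposed cases) = 0.82137 × 340 ≈ 279.27.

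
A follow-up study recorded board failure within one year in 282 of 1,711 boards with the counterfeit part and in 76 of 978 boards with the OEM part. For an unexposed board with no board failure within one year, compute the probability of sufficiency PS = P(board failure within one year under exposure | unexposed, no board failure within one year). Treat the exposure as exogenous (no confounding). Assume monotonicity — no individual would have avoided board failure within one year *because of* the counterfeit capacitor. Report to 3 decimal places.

PS ≈ 0.094

p₁ = P(outcome | exposed) = 282/1711 = 0.16482
p₀ = P(outcome | unexposed) = 76/978 = 0.07771
Under exogeneity and monotonicity, PS = (p₁ − p₀) / (1 − p₀).
PS = (0.16482 − 0.07771) / (1 − 0.07771) = 0.087106 / 0.92229 ≈ 0.0944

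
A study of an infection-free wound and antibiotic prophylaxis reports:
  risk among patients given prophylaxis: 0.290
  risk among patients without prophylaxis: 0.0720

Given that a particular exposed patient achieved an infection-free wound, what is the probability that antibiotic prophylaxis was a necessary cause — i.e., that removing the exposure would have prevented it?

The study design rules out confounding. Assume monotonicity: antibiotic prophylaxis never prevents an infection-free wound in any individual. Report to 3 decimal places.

Let p₁ = 0.29, p₀ = 0.072.
Under exogeneity and monotonicity, PN = (p₁ − p₀) / p₁.
PN = (0.29 − 0.072) / 0.29 = 0.218 / 0.29 ≈ 0.7517

PN ≈ 0.752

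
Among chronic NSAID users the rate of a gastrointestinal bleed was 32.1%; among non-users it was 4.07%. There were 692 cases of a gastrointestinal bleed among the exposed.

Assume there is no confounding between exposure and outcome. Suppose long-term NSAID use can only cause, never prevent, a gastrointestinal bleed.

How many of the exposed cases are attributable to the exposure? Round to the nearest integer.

p₁ = 0.321, p₀ = 0.0407.
PN = (p₁ − p₀)/p₁ = (0.321 − 0.0407) / 0.321 ≈ 0.87321.
Attributable cases ≈ PN × (exposed cases) = 0.87321 × 692 ≈ 604.26.

about 604 cases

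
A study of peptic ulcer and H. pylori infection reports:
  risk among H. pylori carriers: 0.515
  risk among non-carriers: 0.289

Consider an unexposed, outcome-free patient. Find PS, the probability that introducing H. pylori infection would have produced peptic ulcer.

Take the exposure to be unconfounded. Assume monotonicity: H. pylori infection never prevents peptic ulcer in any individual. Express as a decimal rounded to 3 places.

Let p₁ = 0.515, p₀ = 0.289.
Under exogeneity and monotonicity, PS = (p₁ − p₀) / (1 − p₀).
PS = (0.515 − 0.289) / (1 − 0.289) = 0.226 / 0.711 ≈ 0.3179

PS ≈ 0.318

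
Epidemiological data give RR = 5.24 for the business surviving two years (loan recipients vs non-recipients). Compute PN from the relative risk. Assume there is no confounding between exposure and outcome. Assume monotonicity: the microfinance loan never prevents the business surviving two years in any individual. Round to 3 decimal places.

PN ≈ 0.809

Under exogeneity and monotonicity, PN = (RR − 1) / RR = 1 − 1/RR.
PN = (5.24 − 1) / 5.24 = 4.24 / 5.24 ≈ 0.8092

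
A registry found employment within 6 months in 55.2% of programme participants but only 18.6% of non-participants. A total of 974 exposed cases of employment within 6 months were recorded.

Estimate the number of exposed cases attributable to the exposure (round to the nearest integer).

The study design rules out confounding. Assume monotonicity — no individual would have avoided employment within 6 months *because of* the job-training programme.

p₁ = 0.552, p₀ = 0.186.
PN = (p₁ − p₀)/p₁ = (0.552 − 0.186) / 0.552 ≈ 0.66304.
Attributable cases ≈ PN × (exposed cases) = 0.66304 × 974 ≈ 645.80.

about 646 cases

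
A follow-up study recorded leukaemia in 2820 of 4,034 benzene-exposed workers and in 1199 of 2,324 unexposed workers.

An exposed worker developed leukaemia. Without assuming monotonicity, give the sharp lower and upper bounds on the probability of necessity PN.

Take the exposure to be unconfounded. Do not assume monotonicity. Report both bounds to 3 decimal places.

p₁ = P(outcome | exposed) = 2820/4034 = 0.69906
p₀ = P(outcome | unexposed) = 1199/2324 = 0.51592
Under exogeneity alone the bounds on PN are max{0,(p₁−p₀)/p₁} ≤ PN ≤ min{1,(1−p₀)/p₁}.
  lower = (p₁ − p₀)/p₁ = 0.18314 / 0.69906 ≈ 0.2620
  upper = min{1, (1 − p₀)/p₁} = 0.48408 / 0.69906 ≈ 0.6925

0.262 ≤ PN ≤ 0.692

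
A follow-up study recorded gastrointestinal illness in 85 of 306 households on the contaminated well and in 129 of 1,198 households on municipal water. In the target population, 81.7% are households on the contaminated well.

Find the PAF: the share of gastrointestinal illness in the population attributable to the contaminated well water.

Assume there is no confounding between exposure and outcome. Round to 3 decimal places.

PAF ≈ 0.563

p₁ = P(outcome | exposed) = 85/306 = 0.27778
p₀ = P(outcome | unexposed) = 129/1198 = 0.10768
Overall risk P(Y=1) = π·p₁ + (1−π)·p₀ = 0.817×0.27778 + 0.183×0.10768 = 0.24665.
Under exogeneity, PAF = [P(Y=1) − p₀] / P(Y=1).
PAF = (0.24665 − 0.10768) / 0.24665 ≈ 0.5634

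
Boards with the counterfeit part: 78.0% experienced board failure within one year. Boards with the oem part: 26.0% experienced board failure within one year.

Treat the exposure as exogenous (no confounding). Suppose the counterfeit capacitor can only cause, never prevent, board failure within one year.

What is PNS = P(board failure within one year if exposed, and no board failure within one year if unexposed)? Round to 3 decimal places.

p₁ = 0.78, p₀ = 0.26.
Under exogeneity and monotonicity, PNS = p₁ − p₀.
PNS = 0.78 − 0.26 = 0.52

PNS ≈ 0.520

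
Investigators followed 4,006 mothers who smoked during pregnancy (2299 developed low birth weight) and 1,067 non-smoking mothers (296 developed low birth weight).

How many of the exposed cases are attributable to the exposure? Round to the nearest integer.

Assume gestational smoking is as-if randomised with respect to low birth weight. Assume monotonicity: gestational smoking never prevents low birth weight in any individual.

p₁ = P(outcome | exposed) = 2299/4006 = 0.57389
p₀ = P(outcome | unexposed) = 296/1067 = 0.27741
PN = (p₁ − p₀)/p₁ = (0.57389 − 0.27741) / 0.57389 ≈ 0.51661.
Attributable cases ≈ PN × (exposed cases) = 0.51661 × 2299 ≈ 1187.68.

about 1188 cases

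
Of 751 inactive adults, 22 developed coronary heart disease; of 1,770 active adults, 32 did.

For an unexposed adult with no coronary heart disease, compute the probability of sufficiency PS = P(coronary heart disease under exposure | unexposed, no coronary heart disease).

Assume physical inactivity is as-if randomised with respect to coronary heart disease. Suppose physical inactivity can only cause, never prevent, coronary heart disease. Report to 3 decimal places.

PS ≈ 0.011

p₁ = P(outcome | exposed) = 22/751 = 0.029294
p₀ = P(outcome | unexposed) = 32/1770 = 0.018079
Under exogeneity and monotonicity, PS = (p₁ − p₀) / (1 − p₀).
PS = (0.029294 − 0.018079) / (1 − 0.018079) = 0.011215 / 0.98192 ≈ 0.0114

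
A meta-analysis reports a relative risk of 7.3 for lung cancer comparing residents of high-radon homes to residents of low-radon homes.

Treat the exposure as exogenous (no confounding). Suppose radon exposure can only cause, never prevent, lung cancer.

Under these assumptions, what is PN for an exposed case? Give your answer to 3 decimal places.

Under exogeneity and monotonicity, PN = (RR − 1) / RR = 1 − 1/RR.
PN = (7.3 − 1) / 7.3 = 6.3 / 7.3 ≈ 0.8630

PN ≈ 0.863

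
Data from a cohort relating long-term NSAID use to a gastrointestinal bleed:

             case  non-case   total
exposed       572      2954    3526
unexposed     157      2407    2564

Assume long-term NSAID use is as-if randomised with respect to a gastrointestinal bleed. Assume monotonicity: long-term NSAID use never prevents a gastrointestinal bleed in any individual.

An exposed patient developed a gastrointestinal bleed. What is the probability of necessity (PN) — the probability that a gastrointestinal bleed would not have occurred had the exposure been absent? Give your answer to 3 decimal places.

PN ≈ 0.623

p₁ = P(outcome | exposed) = 572/3526 = 0.16222
p₀ = P(outcome | unexposed) = 157/2564 = 0.061232
Under exogeneity and monotonicity, PN = (p₁ − p₀)/p₁.
PN = (0.16222 − 0.061232) / 0.16222 ≈ 0.6225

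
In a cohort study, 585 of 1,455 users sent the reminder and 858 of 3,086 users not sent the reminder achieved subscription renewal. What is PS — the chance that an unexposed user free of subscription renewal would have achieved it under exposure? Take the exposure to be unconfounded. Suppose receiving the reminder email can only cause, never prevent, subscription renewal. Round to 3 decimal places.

PS ≈ 0.172

p₁ = P(outcome | exposed) = 585/1455 = 0.40206
p₀ = P(outcome | unexposed) = 858/3086 = 0.27803
Under exogeneity and monotonicity, PS = (p₁ − p₀) / (1 − p₀).
PS = (0.40206 − 0.27803) / (1 − 0.27803) = 0.12403 / 0.72197 ≈ 0.1718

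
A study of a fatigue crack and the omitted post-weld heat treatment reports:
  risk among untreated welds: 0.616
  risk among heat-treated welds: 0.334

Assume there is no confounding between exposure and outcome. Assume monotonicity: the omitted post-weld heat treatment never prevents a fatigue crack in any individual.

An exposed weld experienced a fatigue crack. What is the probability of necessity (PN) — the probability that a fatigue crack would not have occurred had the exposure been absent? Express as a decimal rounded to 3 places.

PN ≈ 0.458

Let p₁ = 0.616, p₀ = 0.334.
Under exogeneity and monotonicity, PN = (p₁ − p₀) / p₁.
PN = (0.616 − 0.334) / 0.616 = 0.282 / 0.616 ≈ 0.4578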